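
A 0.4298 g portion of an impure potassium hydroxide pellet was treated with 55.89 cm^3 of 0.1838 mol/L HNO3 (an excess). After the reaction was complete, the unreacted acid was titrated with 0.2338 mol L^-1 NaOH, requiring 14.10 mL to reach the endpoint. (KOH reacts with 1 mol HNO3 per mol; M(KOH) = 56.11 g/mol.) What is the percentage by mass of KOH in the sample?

91.1%

Total n(HNO3) added = 0.1838 x 0.05589 = 0.01027 mol.
n(NaOH) used = 0.2338 x 0.01410 = 0.003297 mol, which equals the excess n(HNO3).
So n(HNO3) consumed by the sample = 0.01027 - 0.003297 = 0.006976 mol.
n(KOH) = 0.006976 / 1 = 0.006976 mol.
mass KOH = 0.006976 x 56.11 = 0.3914 g, so %KOH = 0.3914/0.4298 x 100 = 91.1%.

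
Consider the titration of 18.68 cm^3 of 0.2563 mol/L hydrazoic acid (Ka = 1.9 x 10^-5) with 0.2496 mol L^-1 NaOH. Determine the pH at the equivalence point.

n(HN3) = 0.2563 x 0.01868 = 0.004788 mol; V(NaOH) at equivalence = 0.004788/0.2496 = 0.01918 L.
At equivalence all the acid is converted to N3-; total volume = 0.01868 + 0.01918 = 0.03786 L, so [N3-] = 0.004788/0.03786 = 0.1265 M.
Kb = Kw/Ka = 1.0e-14 / 1.9 x 10^-5 = 5.26e-10.
[OH^-] = sqrt(Kb x [N3-]) = sqrt(5.26e-10 x 0.1265) = 8.16e-6 M.
pOH = 5.09, so pH = 14.00 - 5.09 = 8.91.

8.91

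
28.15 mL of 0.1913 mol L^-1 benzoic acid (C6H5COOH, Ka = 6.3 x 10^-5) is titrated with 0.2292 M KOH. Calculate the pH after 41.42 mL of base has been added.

n(acid) = 0.1913 x 0.02815 = 0.005385 mol; n(KOH) added = 0.2292 x 0.04142 = 0.009493 mol.
Base is in excess by 0.009493 - 0.005385 = 0.004108 mol in a total volume of 0.06957 L.
[OH^-] = 0.004108/0.06957 = 0.05905 M, so pOH = 1.23 and pH = 14.00 - 1.23 = 12.77.

12.77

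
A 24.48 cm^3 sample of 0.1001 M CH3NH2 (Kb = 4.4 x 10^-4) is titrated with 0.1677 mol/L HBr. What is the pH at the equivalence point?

5.92

n(CH3NH2) = 0.1001 x 0.02448 = 0.002450 mol; V(HBr) at equivalence = 0.002450/0.1677 = 0.01461 L.
At equivalence the base is fully converted to CH3NH3+; total volume = 0.03909 L, so [CH3NH3+] = 0.002450/0.03909 = 0.06268 M.
Ka(CH3NH3+) = Kw/Kb = 1.0e-14 / 4.4 x 10^-4 = 2.27e-11.
[H^+] = sqrt(Ka x [CH3NH3+]) = sqrt(2.27e-11 x 0.06268) = 1.19e-6 M.
pH = -log(1.19e-6) = 5.92.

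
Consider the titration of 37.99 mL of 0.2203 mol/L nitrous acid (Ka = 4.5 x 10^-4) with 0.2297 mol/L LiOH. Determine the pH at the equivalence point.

8.20

n(HNO2) = 0.2203 x 0.03799 = 0.008369 mol; V(LiOH) at equivalence = 0.008369/0.2297 = 0.03644 L.
At equivalence all the acid is converted to NO2-; total volume = 0.03799 + 0.03644 = 0.07443 L, so [NO2-] = 0.008369/0.07443 = 0.1125 M.
Kb = Kw/Ka = 1.0e-14 / 4.5 x 10^-4 = 2.22e-11.
[OH^-] = sqrt(Kb x [NO2-]) = sqrt(2.22e-11 x 0.1125) = 1.58e-6 M.
pOH = 5.80, so pH = 14.00 - 5.80 = 8.20.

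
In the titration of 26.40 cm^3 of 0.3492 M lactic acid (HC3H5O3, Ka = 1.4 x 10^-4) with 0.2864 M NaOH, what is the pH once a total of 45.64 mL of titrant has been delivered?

n(acid) = 0.3492 x 0.02640 = 0.009219 mol; n(NaOH) added = 0.2864 x 0.04564 = 0.01307 mol.
Base is in excess by 0.01307 - 0.009219 = 0.003852 mol in a total volume of 0.07204 L.
[OH^-] = 0.003852/0.07204 = 0.05348 M, so pOH = 1.27 and pH = 14.00 - 1.27 = 12.73.

12.73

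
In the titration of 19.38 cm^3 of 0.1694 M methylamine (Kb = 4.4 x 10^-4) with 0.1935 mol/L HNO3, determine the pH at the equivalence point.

n(CH3NH2) = 0.1694 x 0.01938 = 0.003283 mol; V(HNO3) at equivalence = 0.003283/0.1935 = 0.01697 L.
At equivalence the base is fully converted to CH3NH3+; total volume = 0.03635 L, so [CH3NH3+] = 0.003283/0.03635 = 0.09032 M.
Ka(CH3NH3+) = Kw/Kb = 1.0e-14 / 4.4 x 10^-4 = 2.27e-11.
[H^+] = sqrt(Ka x [CH3NH3+]) = sqrt(2.27e-11 x 0.09032) = 1.43e-6 M.
pH = -log(1.43e-6) = 5.84.

5.84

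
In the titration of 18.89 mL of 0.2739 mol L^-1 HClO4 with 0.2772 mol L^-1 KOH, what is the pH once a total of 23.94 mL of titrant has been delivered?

n(acid) = 0.2739 x 0.01889 = 0.005174 mol; n(KOH) added = 0.2772 x 0.02394 = 0.006636 mol.
Base is in excess by 0.006636 - 0.005174 = 0.001462 mol in a total volume of 0.04283 L.
[OH^-] = 0.001462/0.04283 = 0.03414 M, so pOH = 1.47 and pH = 14.00 - 1.47 = 12.53.

12.53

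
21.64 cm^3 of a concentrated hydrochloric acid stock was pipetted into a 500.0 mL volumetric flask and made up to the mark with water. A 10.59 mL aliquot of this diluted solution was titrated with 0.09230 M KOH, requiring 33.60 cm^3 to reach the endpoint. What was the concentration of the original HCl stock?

n(KOH) = 0.09230 x 0.03360 = 0.003101 mol.
n(HCl) in the aliquot = 0.003101 mol.
[diluted HCl] = 0.003101 / 0.01059 = 0.2928 M.
Dilution factor = 500.0/21.64 = 23.11, so [stock] = 0.2928 x 23.11 = 6.77 M.

6.77 M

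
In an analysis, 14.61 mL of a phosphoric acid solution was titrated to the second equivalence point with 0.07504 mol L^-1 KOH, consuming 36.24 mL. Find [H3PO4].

n(KOH) = 0.07504 x 0.03624 = 0.002719 mol.
At the second equivalence point, 2 mol OH^- react per mol H3PO4, so n(H3PO4) = 0.002719 / 2 = 0.001360 mol.
[H3PO4] = 0.001360 / 0.01461 L = 0.0931 M.

0.0931 M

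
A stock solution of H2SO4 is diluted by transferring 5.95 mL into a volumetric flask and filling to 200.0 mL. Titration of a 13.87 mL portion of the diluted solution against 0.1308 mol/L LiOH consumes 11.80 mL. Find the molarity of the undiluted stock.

n(LiOH) = 0.1308 x 0.01180 = 0.001543 mol.
n(H2SO4) in the aliquot = 0.001543 x 1/2 = 0.0007717 mol.
[diluted H2SO4] = 0.0007717 / 0.01387 = 0.05564 M.
Dilution factor = 200.0/5.950 = 33.61, so [stock] = 0.05564 x 33.61 = 1.87 M.

1.87 M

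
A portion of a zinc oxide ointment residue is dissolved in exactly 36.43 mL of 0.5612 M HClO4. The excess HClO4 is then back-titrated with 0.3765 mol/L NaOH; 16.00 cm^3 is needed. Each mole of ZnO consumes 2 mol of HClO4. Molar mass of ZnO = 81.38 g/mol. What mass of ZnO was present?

Total n(HClO4) added = 0.5612 x 0.03643 = 0.02044 mol.
n(NaOH) used = 0.3765 x 0.01600 = 0.006024 mol, which equals the excess n(HClO4).
So n(HClO4) consumed by the sample = 0.02044 - 0.006024 = 0.01442 mol.
n(ZnO) = 0.01442 / 2 = 0.007210 mol.
mass = 0.007210 mol x 81.38 g/mol = 0.587 g.

0.587 g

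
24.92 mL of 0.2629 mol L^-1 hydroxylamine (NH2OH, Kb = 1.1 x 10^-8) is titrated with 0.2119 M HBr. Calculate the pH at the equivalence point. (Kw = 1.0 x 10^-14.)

n(NH2OH) = 0.2629 x 0.02492 = 0.006551 mol; V(HBr) at equivalence = 0.006551/0.2119 = 0.03092 L.
At equivalence the base is fully converted to NH3OH+; total volume = 0.05584 L, so [NH3OH+] = 0.006551/0.05584 = 0.1173 M.
Ka(NH3OH+) = Kw/Kb = 1.0e-14 / 1.1 x 10^-8 = 9.09e-7.
[H^+] = sqrt(Ka x [NH3OH+]) = sqrt(9.09e-7 x 0.1173) = 0.000327 M.
pH = -log(0.000327) = 3.49.

3.49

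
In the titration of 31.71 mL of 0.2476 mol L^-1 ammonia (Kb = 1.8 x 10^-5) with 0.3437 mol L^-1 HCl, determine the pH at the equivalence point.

5.05

n(NH3) = 0.2476 x 0.03171 = 0.007851 mol; V(HCl) at equivalence = 0.007851/0.3437 = 0.02284 L.
At equivalence the base is fully converted to NH4+; total volume = 0.05455 L, so [NH4+] = 0.007851/0.05455 = 0.1439 M.
Ka(NH4+) = Kw/Kb = 1.0e-14 / 1.8 x 10^-5 = 5.56e-10.
[H^+] = sqrt(Ka x [NH4+]) = sqrt(5.56e-10 x 0.1439) = 8.94e-6 M.
pH = -log(8.94e-6) = 5.05.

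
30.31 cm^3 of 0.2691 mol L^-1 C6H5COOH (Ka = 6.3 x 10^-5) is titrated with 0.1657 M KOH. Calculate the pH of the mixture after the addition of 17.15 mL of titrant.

3.93

Initial n(C6H5COOH) = 0.2691 x 0.03031 = 0.008156 mol.
n(KOH) added = 0.1657 x 0.01715 = 0.002842 mol, converting that many moles of C6H5COOH to C6H5COO-.
Remaining n(C6H5COOH) = 0.005315 mol; n(C6H5COO-) = 0.002842 mol.
By Henderson-Hasselbalch, pH = pKa + log([A^-]/[HA]) = 4.20 + log(0.002842/0.005315) = 4.20 + (-0.27) = 3.93.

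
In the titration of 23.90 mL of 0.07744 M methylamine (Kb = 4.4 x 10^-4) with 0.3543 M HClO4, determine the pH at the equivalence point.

n(CH3NH2) = 0.07744 x 0.02390 = 0.001851 mol; V(HClO4) at equivalence = 0.001851/0.3543 = 0.005224 L.
At equivalence the base is fully converted to CH3NH3+; total volume = 0.02912 L, so [CH3NH3+] = 0.001851/0.02912 = 0.06355 M.
Ka(CH3NH3+) = Kw/Kb = 1.0e-14 / 4.4 x 10^-4 = 2.27e-11.
[H^+] = sqrt(Ka x [CH3NH3+]) = sqrt(2.27e-11 x 0.06355) = 1.20e-6 M.
pH = -log(1.20e-6) = 5.92.

5.92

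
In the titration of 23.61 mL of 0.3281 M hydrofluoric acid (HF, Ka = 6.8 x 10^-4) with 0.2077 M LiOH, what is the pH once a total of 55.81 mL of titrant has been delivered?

n(acid) = 0.3281 x 0.02361 = 0.007746 mol; n(LiOH) added = 0.2077 x 0.05581 = 0.01159 mol.
Base is in excess by 0.01159 - 0.007746 = 0.003845 mol in a total volume of 0.07942 L.
[OH^-] = 0.003845/0.07942 = 0.04842 M, so pOH = 1.32 and pH = 14.00 - 1.32 = 12.68.

12.68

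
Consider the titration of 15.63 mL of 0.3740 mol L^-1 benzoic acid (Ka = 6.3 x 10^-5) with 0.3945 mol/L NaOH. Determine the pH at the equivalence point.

n(C6H5COOH) = 0.3740 x 0.01563 = 0.005846 mol; V(NaOH) at equivalence = 0.005846/0.3945 = 0.01482 L.
At equivalence all the acid is converted to C6H5COO-; total volume = 0.01563 + 0.01482 = 0.03045 L, so [C6H5COO-] = 0.005846/0.03045 = 0.1920 M.
Kb = Kw/Ka = 1.0e-14 / 6.3 x 10^-5 = 1.59e-10.
[OH^-] = sqrt(Kb x [C6H5COO-]) = sqrt(1.59e-10 x 0.1920) = 5.52e-6 M.
pOH = 5.26, so pH = 14.00 - 5.26 = 8.74.

8.74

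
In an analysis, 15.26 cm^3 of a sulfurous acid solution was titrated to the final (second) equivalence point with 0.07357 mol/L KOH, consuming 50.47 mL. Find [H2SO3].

n(KOH) = 0.07357 x 0.05047 = 0.003713 mol.
At the final (second) equivalence point, 2 mol OH^- react per mol H2SO3, so n(H2SO3) = 0.003713 / 2 = 0.001857 mol.
[H2SO3] = 0.001857 / 0.01526 L = 0.122 M.

0.122 M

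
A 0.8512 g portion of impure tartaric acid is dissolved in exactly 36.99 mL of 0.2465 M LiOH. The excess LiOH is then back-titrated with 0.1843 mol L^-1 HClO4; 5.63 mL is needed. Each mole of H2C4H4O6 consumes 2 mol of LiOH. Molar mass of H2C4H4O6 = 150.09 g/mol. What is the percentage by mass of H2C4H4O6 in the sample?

71.2%

Total n(LiOH) added = 0.2465 x 0.03699 = 0.009118 mol.
n(HClO4) used = 0.1843 x 0.005630 = 0.001038 mol, which equals the excess n(LiOH).
So n(LiOH) consumed by the sample = 0.009118 - 0.001038 = 0.008080 mol.
n(H2C4H4O6) = 0.008080 / 2 = 0.004040 mol.
mass H2C4H4O6 = 0.004040 x 150.09 = 0.6064 g, so %H2C4H4O6 = 0.6064/0.8512 x 100 = 71.2%.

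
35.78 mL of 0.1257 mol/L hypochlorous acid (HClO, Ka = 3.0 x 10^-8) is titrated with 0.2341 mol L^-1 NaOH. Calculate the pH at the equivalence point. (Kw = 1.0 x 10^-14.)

10.22

n(HClO) = 0.1257 x 0.03578 = 0.004498 mol; V(NaOH) at equivalence = 0.004498/0.2341 = 0.01921 L.
At equivalence all the acid is converted to ClO-; total volume = 0.03578 + 0.01921 = 0.05499 L, so [ClO-] = 0.004498/0.05499 = 0.08179 M.
Kb = Kw/Ka = 1.0e-14 / 3.0 x 10^-8 = 3.33e-7.
[OH^-] = sqrt(Kb x [ClO-]) = sqrt(3.33e-7 x 0.08179) = 0.000165 M.
pOH = 3.78, so pH = 14.00 - 3.78 = 10.22.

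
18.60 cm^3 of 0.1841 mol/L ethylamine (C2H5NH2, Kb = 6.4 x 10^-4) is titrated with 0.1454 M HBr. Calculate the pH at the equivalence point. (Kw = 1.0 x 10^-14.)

5.95

n(C2H5NH2) = 0.1841 x 0.01860 = 0.003424 mol; V(HBr) at equivalence = 0.003424/0.1454 = 0.02355 L.
At equivalence the base is fully converted to C2H5NH3+; total volume = 0.04215 L, so [C2H5NH3+] = 0.003424/0.04215 = 0.08124 M.
Ka(C2H5NH3+) = Kw/Kb = 1.0e-14 / 6.4 x 10^-4 = 1.56e-11.
[H^+] = sqrt(Ka x [C2H5NH3+]) = sqrt(1.56e-11 x 0.08124) = 1.13e-6 M.
pH = -log(1.13e-6) = 5.95.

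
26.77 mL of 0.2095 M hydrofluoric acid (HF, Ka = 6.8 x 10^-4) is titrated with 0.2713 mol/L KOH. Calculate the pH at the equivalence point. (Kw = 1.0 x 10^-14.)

n(HF) = 0.2095 x 0.02677 = 0.005608 mol; V(KOH) at equivalence = 0.005608/0.2713 = 0.02067 L.
At equivalence all the acid is converted to F-; total volume = 0.02677 + 0.02067 = 0.04744 L, so [F-] = 0.005608/0.04744 = 0.1182 M.
Kb = Kw/Ka = 1.0e-14 / 6.8 x 10^-4 = 1.47e-11.
[OH^-] = sqrt(Kb x [F-]) = sqrt(1.47e-11 x 0.1182) = 1.32e-6 M.
pOH = 5.88, so pH = 14.00 - 5.88 = 8.12.

8.12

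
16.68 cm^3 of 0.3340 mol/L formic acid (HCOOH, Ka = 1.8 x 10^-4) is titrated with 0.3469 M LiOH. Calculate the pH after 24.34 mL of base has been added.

n(acid) = 0.3340 x 0.01668 = 0.005571 mol; n(LiOH) added = 0.3469 x 0.02434 = 0.008444 mol.
Base is in excess by 0.008444 - 0.005571 = 0.002872 mol in a total volume of 0.04102 L.
[OH^-] = 0.002872/0.04102 = 0.07003 M, so pOH = 1.15 and pH = 14.00 - 1.15 = 12.85.

12.85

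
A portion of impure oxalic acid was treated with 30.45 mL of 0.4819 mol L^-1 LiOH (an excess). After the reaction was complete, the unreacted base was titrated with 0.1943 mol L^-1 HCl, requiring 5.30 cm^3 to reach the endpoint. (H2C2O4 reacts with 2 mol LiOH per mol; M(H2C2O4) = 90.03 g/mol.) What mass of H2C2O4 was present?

Total n(LiOH) added = 0.4819 x 0.03045 = 0.01467 mol.
n(HCl) used = 0.1943 x 0.005300 = 0.001030 mol, which equals the excess n(LiOH).
So n(LiOH) consumed by the sample = 0.01467 - 0.001030 = 0.01364 mol.
n(H2C2O4) = 0.01364 / 2 = 0.006822 mol.
mass = 0.006822 mol x 90.03 g/mol = 0.614 g.

0.614 g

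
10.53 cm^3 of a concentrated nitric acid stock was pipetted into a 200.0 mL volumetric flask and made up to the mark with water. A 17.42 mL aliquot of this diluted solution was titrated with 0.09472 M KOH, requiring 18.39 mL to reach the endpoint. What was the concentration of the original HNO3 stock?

1.90 M

n(KOH) = 0.09472 x 0.01839 = 0.001742 mol.
n(HNO3) in the aliquot = 0.001742 mol.
[diluted HNO3] = 0.001742 / 0.01742 = 0.09999 M.
Dilution factor = 200.0/10.53 = 18.99, so [stock] = 0.09999 x 18.99 = 1.90 M.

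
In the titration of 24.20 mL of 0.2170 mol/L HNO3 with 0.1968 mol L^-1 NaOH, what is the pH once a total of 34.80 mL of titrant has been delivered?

12.43

n(acid) = 0.2170 x 0.02420 = 0.005251 mol; n(NaOH) added = 0.1968 x 0.03480 = 0.006849 mol.
Base is in excess by 0.006849 - 0.005251 = 0.001597 mol in a total volume of 0.05900 L.
[OH^-] = 0.001597/0.05900 = 0.02707 M, so pOH = 1.57 and pH = 14.00 - 1.57 = 12.43.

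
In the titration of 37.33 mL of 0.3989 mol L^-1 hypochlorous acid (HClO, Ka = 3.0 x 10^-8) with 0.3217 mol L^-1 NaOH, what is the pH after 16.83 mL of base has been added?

7.28

Initial n(HClO) = 0.3989 x 0.03733 = 0.01489 mol.
n(NaOH) added = 0.3217 x 0.01683 = 0.005414 mol, converting that many moles of HClO to ClO-.
Remaining n(HClO) = 0.009477 mol; n(ClO-) = 0.005414 mol.
By Henderson-Hasselbalch, pH = pKa + log([A^-]/[HA]) = 7.52 + log(0.005414/0.009477) = 7.52 + (-0.24) = 7.28.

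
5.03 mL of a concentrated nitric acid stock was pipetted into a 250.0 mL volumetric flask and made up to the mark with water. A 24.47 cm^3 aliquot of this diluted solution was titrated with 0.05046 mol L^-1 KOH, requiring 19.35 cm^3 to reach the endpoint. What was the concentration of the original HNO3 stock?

n(KOH) = 0.05046 x 0.01935 = 0.0009764 mol.
n(HNO3) in the aliquot = 0.0009764 mol.
[diluted HNO3] = 0.0009764 / 0.02447 = 0.03990 M.
Dilution factor = 250.0/5.030 = 49.70, so [stock] = 0.03990 x 49.70 = 1.98 M.

1.98 M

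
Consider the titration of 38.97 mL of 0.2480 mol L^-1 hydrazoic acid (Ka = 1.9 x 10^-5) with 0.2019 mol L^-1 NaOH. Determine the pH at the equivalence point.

n(HN3) = 0.2480 x 0.03897 = 0.009665 mol; V(NaOH) at equivalence = 0.009665/0.2019 = 0.04787 L.
At equivalence all the acid is converted to N3-; total volume = 0.03897 + 0.04787 = 0.08684 L, so [N3-] = 0.009665/0.08684 = 0.1113 M.
Kb = Kw/Ka = 1.0e-14 / 1.9 x 10^-5 = 5.26e-10.
[OH^-] = sqrt(Kb x [N3-]) = sqrt(5.26e-10 x 0.1113) = 7.65e-6 M.
pOH = 5.12, so pH = 14.00 - 5.12 = 8.88.

8.88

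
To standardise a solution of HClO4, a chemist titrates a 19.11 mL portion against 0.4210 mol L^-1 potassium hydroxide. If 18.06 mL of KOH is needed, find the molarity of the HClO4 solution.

n(KOH) delivered = 0.4210 x 0.01806 = 0.007603 mol.
For a 1:1 reaction, n(HClO4) = 0.007603 mol.
[HClO4] = 0.007603 mol / 0.01911 L = 0.398 M.

0.398 M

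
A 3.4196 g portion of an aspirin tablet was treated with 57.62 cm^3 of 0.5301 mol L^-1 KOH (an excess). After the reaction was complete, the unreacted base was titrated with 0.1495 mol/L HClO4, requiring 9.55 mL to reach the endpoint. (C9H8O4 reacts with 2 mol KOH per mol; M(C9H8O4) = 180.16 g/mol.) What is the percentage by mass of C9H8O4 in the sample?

76.7%

Total n(KOH) added = 0.5301 x 0.05762 = 0.03054 mol.
n(HClO4) used = 0.1495 x 0.009550 = 0.001428 mol, which equals the excess n(KOH).
So n(KOH) consumed by the sample = 0.03054 - 0.001428 = 0.02912 mol.
n(C9H8O4) = 0.02912 / 2 = 0.01456 mol.
mass C9H8O4 = 0.01456 x 180.16 = 2.623 g, so %C9H8O4 = 2.623/3.4196 x 100 = 76.7%.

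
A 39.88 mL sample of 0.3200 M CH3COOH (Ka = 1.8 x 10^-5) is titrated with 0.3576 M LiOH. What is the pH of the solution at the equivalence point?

8.99

n(CH3COOH) = 0.3200 x 0.03988 = 0.01276 mol; V(LiOH) at equivalence = 0.01276/0.3576 = 0.03569 L.
At equivalence all the acid is converted to CH3COO-; total volume = 0.03988 + 0.03569 = 0.07557 L, so [CH3COO-] = 0.01276/0.07557 = 0.1689 M.
Kb = Kw/Ka = 1.0e-14 / 1.8 x 10^-5 = 5.56e-10.
[OH^-] = sqrt(Kb x [CH3COO-]) = sqrt(5.56e-10 x 0.1689) = 9.69e-6 M.
pOH = 5.01, so pH = 14.00 - 5.01 = 8.99.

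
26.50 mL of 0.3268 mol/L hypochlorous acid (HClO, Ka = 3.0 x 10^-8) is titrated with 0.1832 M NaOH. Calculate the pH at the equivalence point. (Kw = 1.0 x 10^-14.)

10.30

n(HClO) = 0.3268 x 0.02650 = 0.008660 mol; V(NaOH) at equivalence = 0.008660/0.1832 = 0.04727 L.
At equivalence all the acid is converted to ClO-; total volume = 0.02650 + 0.04727 = 0.07377 L, so [ClO-] = 0.008660/0.07377 = 0.1174 M.
Kb = Kw/Ka = 1.0e-14 / 3.0 x 10^-8 = 3.33e-7.
[OH^-] = sqrt(Kb x [ClO-]) = sqrt(3.33e-7 x 0.1174) = 0.000198 M.
pOH = 3.70, so pH = 14.00 - 3.70 = 10.30.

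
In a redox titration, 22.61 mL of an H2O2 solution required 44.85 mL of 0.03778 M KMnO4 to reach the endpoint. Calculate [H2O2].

n(KMnO4) = 0.03778 x 0.04485 = 0.001694 mol.
From the balanced equation, 2 mol KMnO4 reacts with 5 mol H2O2, so n(H2O2) = 0.001694 x 5/2 = 0.004236 mol.
[H2O2] = 0.004236 / 0.02261 L = 0.187 M.

0.187 M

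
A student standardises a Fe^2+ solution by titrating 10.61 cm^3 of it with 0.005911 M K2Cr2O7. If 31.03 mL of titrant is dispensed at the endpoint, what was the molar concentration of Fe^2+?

0.104 M

n(K2Cr2O7) = 0.005911 x 0.03103 = 0.0001834 mol.
From the balanced equation, 1 mol K2Cr2O7 reacts with 6 mol Fe^2+, so n(Fe^2+) = 0.0001834 x 6/1 = 0.001101 mol.
[Fe^2+] = 0.001101 / 0.01061 L = 0.104 M.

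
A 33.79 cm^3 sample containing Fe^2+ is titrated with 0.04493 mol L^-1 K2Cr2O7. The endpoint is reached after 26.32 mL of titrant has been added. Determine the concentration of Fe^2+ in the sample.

0.210 M

n(K2Cr2O7) = 0.04493 x 0.02632 = 0.001183 mol.
From the balanced equation, 1 mol K2Cr2O7 reacts with 6 mol Fe^2+, so n(Fe^2+) = 0.001183 x 6/1 = 0.007095 mol.
[Fe^2+] = 0.007095 / 0.03379 L = 0.210 M.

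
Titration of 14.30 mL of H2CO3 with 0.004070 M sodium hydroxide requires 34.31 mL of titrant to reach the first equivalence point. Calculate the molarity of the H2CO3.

0.00977 M

n(NaOH) = 0.004070 x 0.03431 = 0.0001396 mol.
At the first equivalence point, 1 mol OH^- react per mol H2CO3, so n(H2CO3) = 0.0001396 / 1 = 0.0001396 mol.
[H2CO3] = 0.0001396 / 0.01430 L = 0.00977 M.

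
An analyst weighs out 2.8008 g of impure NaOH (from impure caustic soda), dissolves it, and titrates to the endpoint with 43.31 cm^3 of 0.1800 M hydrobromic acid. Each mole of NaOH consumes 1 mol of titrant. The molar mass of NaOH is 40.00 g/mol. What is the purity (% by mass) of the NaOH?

n(HBr) = 0.1800 x 0.04331 = 0.007796 mol.
n(NaOH) = 0.007796 / 1 = 0.007796 mol.
mass of NaOH = 0.007796 x 40.00 = 0.3118 g.
% purity = 0.3118 / 2.8008 x 100 = 11.1%.

11.1%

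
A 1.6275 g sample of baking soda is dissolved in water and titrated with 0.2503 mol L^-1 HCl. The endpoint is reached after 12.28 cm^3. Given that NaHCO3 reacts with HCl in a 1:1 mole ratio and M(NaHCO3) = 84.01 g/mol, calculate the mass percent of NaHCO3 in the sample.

n(HCl) = 0.2503 x 0.01228 = 0.003074 mol.
n(NaHCO3) = 0.003074 / 1 = 0.003074 mol.
mass of NaHCO3 = 0.003074 x 84.01 = 0.2582 g.
% purity = 0.2582 / 1.6275 x 100 = 15.9%.

15.9%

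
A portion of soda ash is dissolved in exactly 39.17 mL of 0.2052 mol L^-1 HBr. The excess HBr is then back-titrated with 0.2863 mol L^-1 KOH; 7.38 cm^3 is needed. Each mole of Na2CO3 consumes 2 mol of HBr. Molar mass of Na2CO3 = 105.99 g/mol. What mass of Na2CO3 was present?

0.314 g

Total n(HBr) added = 0.2052 x 0.03917 = 0.008038 mol.
n(KOH) used = 0.2863 x 0.007380 = 0.002113 mol, which equals the excess n(HBr).
So n(HBr) consumed by the sample = 0.008038 - 0.002113 = 0.005925 mol.
n(Na2CO3) = 0.005925 / 2 = 0.002962 mol.
mass = 0.002962 mol x 105.99 g/mol = 0.314 g.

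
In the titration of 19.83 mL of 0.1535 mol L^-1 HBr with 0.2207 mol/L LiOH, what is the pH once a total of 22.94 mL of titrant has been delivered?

n(acid) = 0.1535 x 0.01983 = 0.003044 mol; n(LiOH) added = 0.2207 x 0.02294 = 0.005063 mol.
Base is in excess by 0.005063 - 0.003044 = 0.002019 mol in a total volume of 0.04277 L.
[OH^-] = 0.002019/0.04277 = 0.04720 M, so pOH = 1.33 and pH = 14.00 - 1.33 = 12.67.

12.67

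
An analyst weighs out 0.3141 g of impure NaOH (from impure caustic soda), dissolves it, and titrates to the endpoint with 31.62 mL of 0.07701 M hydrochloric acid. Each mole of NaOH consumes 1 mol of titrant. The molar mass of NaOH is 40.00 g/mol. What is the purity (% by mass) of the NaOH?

31.0%

n(HCl) = 0.07701 x 0.03162 = 0.002435 mol.
n(NaOH) = 0.002435 / 1 = 0.002435 mol.
mass of NaOH = 0.002435 x 40.00 = 0.09740 g.
% purity = 0.09740 / 0.3141 x 100 = 31.0%.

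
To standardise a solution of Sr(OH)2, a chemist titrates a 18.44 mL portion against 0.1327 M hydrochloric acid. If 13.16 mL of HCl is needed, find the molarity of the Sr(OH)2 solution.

n(HCl) delivered = 0.1327 x 0.01316 = 0.001746 mol.
The reaction is 1 Sr(OH)2 + 2 HCl, so n(Sr(OH)2) = 0.001746 x 1/2 = 0.0008732 mol.
[Sr(OH)2] = 0.0008732 mol / 0.01844 L = 0.0474 M.

0.0474 M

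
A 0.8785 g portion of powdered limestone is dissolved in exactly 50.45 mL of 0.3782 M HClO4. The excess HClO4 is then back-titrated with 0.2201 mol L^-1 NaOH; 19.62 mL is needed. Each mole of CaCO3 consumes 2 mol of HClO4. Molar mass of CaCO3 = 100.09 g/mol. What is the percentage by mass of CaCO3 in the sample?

Total n(HClO4) added = 0.3782 x 0.05045 = 0.01908 mol.
n(NaOH) used = 0.2201 x 0.01962 = 0.004318 mol, which equals the excess n(HClO4).
So n(HClO4) consumed by the sample = 0.01908 - 0.004318 = 0.01476 mol.
n(CaCO3) = 0.01476 / 2 = 0.007381 mol.
mass CaCO3 = 0.007381 x 100.09 = 0.7388 g, so %CaCO3 = 0.7388/0.8785 x 100 = 84.1%.

84.1%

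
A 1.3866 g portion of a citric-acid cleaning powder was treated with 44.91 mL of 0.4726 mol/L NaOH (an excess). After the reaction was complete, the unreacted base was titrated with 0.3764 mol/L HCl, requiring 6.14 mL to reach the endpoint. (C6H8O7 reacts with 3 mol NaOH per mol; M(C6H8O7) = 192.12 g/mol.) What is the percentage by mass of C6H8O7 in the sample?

Total n(NaOH) added = 0.4726 x 0.04491 = 0.02122 mol.
n(HCl) used = 0.3764 x 0.006140 = 0.002311 mol, which equals the excess n(NaOH).
So n(NaOH) consumed by the sample = 0.02122 - 0.002311 = 0.01891 mol.
n(C6H8O7) = 0.01891 / 3 = 0.006304 mol.
mass C6H8O7 = 0.006304 x 192.12 = 1.211 g, so %C6H8O7 = 1.211/1.3866 x 100 = 87.4%.

87.4%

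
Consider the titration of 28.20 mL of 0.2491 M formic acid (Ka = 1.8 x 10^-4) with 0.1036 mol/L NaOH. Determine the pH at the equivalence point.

8.30

n(HCOOH) = 0.2491 x 0.02820 = 0.007025 mol; V(NaOH) at equivalence = 0.007025/0.1036 = 0.06781 L.
At equivalence all the acid is converted to HCOO-; total volume = 0.02820 + 0.06781 = 0.09601 L, so [HCOO-] = 0.007025/0.09601 = 0.07317 M.
Kb = Kw/Ka = 1.0e-14 / 1.8 x 10^-4 = 5.56e-11.
[OH^-] = sqrt(Kb x [HCOO-]) = sqrt(5.56e-11 x 0.07317) = 2.02e-6 M.
pOH = 5.70, so pH = 14.00 - 5.70 = 8.30.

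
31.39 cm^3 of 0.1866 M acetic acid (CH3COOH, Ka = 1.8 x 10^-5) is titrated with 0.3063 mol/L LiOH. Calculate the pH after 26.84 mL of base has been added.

n(acid) = 0.1866 x 0.03139 = 0.005857 mol; n(LiOH) added = 0.3063 x 0.02684 = 0.008221 mol.
Base is in excess by 0.008221 - 0.005857 = 0.002364 mol in a total volume of 0.05823 L.
[OH^-] = 0.002364/0.05823 = 0.04059 M, so pOH = 1.39 and pH = 14.00 - 1.39 = 12.61.

12.61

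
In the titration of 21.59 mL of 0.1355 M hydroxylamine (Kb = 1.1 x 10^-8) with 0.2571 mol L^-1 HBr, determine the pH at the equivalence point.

n(NH2OH) = 0.1355 x 0.02159 = 0.002925 mol; V(HBr) at equivalence = 0.002925/0.2571 = 0.01138 L.
At equivalence the base is fully converted to NH3OH+; total volume = 0.03297 L, so [NH3OH+] = 0.002925/0.03297 = 0.08873 M.
Ka(NH3OH+) = Kw/Kb = 1.0e-14 / 1.1 x 10^-8 = 9.09e-7.
[H^+] = sqrt(Ka x [NH3OH+]) = sqrt(9.09e-7 x 0.08873) = 0.000284 M.
pH = -log(0.000284) = 3.55.

3.55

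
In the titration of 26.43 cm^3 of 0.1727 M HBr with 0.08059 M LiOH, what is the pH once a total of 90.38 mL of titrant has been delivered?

n(acid) = 0.1727 x 0.02643 = 0.004564 mol; n(LiOH) added = 0.08059 x 0.09038 = 0.007284 mol.
Base is in excess by 0.007284 - 0.004564 = 0.002719 mol in a total volume of 0.1168 L.
[OH^-] = 0.002719/0.1168 = 0.02328 M, so pOH = 1.63 and pH = 14.00 - 1.63 = 12.37.

12.37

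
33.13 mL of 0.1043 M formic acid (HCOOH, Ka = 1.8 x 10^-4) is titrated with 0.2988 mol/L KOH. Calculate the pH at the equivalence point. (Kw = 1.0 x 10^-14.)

n(HCOOH) = 0.1043 x 0.03313 = 0.003455 mol; V(KOH) at equivalence = 0.003455/0.2988 = 0.01156 L.
At equivalence all the acid is converted to HCOO-; total volume = 0.03313 + 0.01156 = 0.04469 L, so [HCOO-] = 0.003455/0.04469 = 0.07731 M.
Kb = Kw/Ka = 1.0e-14 / 1.8 x 10^-4 = 5.56e-11.
[OH^-] = sqrt(Kb x [HCOO-]) = sqrt(5.56e-11 x 0.07731) = 2.07e-6 M.
pOH = 5.68, so pH = 14.00 - 5.68 = 8.32.

8.32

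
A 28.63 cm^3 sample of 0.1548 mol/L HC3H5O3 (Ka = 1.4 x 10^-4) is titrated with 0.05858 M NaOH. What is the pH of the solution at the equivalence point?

n(HC3H5O3) = 0.1548 x 0.02863 = 0.004432 mol; V(NaOH) at equivalence = 0.004432/0.05858 = 0.07566 L.
At equivalence all the acid is converted to C3H5O3-; total volume = 0.02863 + 0.07566 = 0.1043 L, so [C3H5O3-] = 0.004432/0.1043 = 0.04250 M.
Kb = Kw/Ka = 1.0e-14 / 1.4 x 10^-4 = 7.14e-11.
[OH^-] = sqrt(Kb x [C3H5O3-]) = sqrt(7.14e-11 x 0.04250) = 1.74e-6 M.
pOH = 5.76, so pH = 14.00 - 5.76 = 8.24.

8.24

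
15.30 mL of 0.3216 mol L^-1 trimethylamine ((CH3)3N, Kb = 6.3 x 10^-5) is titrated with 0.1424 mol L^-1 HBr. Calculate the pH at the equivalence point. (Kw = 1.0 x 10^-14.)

n((CH3)3N) = 0.3216 x 0.01530 = 0.004920 mol; V(HBr) at equivalence = 0.004920/0.1424 = 0.03455 L.
At equivalence the base is fully converted to (CH3)3NH+; total volume = 0.04985 L, so [(CH3)3NH+] = 0.004920/0.04985 = 0.09870 M.
Ka((CH3)3NH+) = Kw/Kb = 1.0e-14 / 6.3 x 10^-5 = 1.59e-10.
[H^+] = sqrt(Ka x [(CH3)3NH+]) = sqrt(1.59e-10 x 0.09870) = 3.96e-6 M.
pH = -log(3.96e-6) = 5.40.

5.40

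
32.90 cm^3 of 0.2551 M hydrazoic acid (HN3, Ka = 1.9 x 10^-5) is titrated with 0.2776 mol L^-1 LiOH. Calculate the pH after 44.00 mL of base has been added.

12.70

n(acid) = 0.2551 x 0.03290 = 0.008393 mol; n(LiOH) added = 0.2776 x 0.04400 = 0.01221 mol.
Base is in excess by 0.01221 - 0.008393 = 0.003822 mol in a total volume of 0.07690 L.
[OH^-] = 0.003822/0.07690 = 0.04970 M, so pOH = 1.30 and pH = 14.00 - 1.30 = 12.70.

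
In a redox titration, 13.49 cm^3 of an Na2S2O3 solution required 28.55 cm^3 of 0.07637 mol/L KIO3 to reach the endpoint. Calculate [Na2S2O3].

0.970 M

n(KIO3) = 0.07637 x 0.02855 = 0.002180 mol.
From the balanced equation, 1 mol KIO3 reacts with 6 mol Na2S2O3, so n(Na2S2O3) = 0.002180 x 6/1 = 0.01308 mol.
[Na2S2O3] = 0.01308 / 0.01349 L = 0.970 M.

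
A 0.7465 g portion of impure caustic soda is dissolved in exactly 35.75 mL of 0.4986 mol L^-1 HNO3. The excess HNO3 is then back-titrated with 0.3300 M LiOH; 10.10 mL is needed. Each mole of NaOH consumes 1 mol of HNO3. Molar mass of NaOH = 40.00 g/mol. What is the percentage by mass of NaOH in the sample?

Total n(HNO3) added = 0.4986 x 0.03575 = 0.01782 mol.
n(LiOH) used = 0.3300 x 0.01010 = 0.003333 mol, which equals the excess n(HNO3).
So n(HNO3) consumed by the sample = 0.01782 - 0.003333 = 0.01449 mol.
n(NaOH) = 0.01449 / 1 = 0.01449 mol.
mass NaOH = 0.01449 x 40.00 = 0.5797 g, so %NaOH = 0.5797/0.7465 x 100 = 77.7%.

77.7%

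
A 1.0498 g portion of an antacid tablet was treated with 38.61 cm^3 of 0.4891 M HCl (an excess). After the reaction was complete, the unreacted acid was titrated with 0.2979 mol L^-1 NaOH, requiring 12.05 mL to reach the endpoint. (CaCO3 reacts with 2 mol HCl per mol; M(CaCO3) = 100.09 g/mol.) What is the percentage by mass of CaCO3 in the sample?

Total n(HCl) added = 0.4891 x 0.03861 = 0.01888 mol.
n(NaOH) used = 0.2979 x 0.01205 = 0.003590 mol, which equals the excess n(HCl).
So n(HCl) consumed by the sample = 0.01888 - 0.003590 = 0.01529 mol.
n(CaCO3) = 0.01529 / 2 = 0.007647 mol.
mass CaCO3 = 0.007647 x 100.09 = 0.7654 g, so %CaCO3 = 0.7654/1.0498 x 100 = 72.9%.

72.9%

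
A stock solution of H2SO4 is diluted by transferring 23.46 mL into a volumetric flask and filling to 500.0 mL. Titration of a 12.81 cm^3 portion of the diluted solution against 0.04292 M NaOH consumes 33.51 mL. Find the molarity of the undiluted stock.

1.20 M

n(NaOH) = 0.04292 x 0.03351 = 0.001438 mol.
n(H2SO4) in the aliquot = 0.001438 x 1/2 = 0.0007191 mol.
[diluted H2SO4] = 0.0007191 / 0.01281 = 0.05614 M.
Dilution factor = 500.0/23.46 = 21.31, so [stock] = 0.05614 x 21.31 = 1.20 M.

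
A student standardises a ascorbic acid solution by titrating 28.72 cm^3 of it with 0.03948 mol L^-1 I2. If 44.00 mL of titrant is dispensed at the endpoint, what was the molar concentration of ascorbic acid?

n(I2) = 0.03948 x 0.04400 = 0.001737 mol.
From the balanced equation, 1 mol I2 reacts with 1 mol ascorbic acid, so n(ascorbic acid) = 0.001737 x 1/1 = 0.001737 mol.
[ascorbic acid] = 0.001737 / 0.02872 L = 0.0605 M.

0.0605 M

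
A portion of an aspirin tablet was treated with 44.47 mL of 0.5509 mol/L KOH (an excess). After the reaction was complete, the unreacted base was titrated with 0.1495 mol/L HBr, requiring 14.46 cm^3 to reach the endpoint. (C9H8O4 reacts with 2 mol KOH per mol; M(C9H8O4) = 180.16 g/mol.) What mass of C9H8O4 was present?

Total n(KOH) added = 0.5509 x 0.04447 = 0.02450 mol.
n(HBr) used = 0.1495 x 0.01446 = 0.002162 mol, which equals the excess n(KOH).
So n(KOH) consumed by the sample = 0.02450 - 0.002162 = 0.02234 mol.
n(C9H8O4) = 0.02234 / 2 = 0.01117 mol.
mass = 0.01117 mol x 180.16 g/mol = 2.01 g.

2.01 g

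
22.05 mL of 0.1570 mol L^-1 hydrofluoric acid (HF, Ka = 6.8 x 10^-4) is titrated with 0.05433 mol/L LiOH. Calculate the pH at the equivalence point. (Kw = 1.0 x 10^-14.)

n(HF) = 0.1570 x 0.02205 = 0.003462 mol; V(LiOH) at equivalence = 0.003462/0.05433 = 0.06372 L.
At equivalence all the acid is converted to F-; total volume = 0.02205 + 0.06372 = 0.08577 L, so [F-] = 0.003462/0.08577 = 0.04036 M.
Kb = Kw/Ka = 1.0e-14 / 6.8 x 10^-4 = 1.47e-11.
[OH^-] = sqrt(Kb x [F-]) = sqrt(1.47e-11 x 0.04036) = 7.70e-7 M.
pOH = 6.11, so pH = 14.00 - 6.11 = 7.89.

7.89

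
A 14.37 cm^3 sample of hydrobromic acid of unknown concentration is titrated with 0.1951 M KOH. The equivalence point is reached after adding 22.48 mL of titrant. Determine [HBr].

0.305 M

n(KOH) delivered = 0.1951 x 0.02248 = 0.004386 mol.
For a 1:1 reaction, n(HBr) = 0.004386 mol.
[HBr] = 0.004386 mol / 0.01437 L = 0.305 M.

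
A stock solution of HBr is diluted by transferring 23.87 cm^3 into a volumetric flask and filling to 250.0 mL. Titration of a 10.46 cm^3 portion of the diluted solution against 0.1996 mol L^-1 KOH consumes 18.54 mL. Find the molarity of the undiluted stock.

3.71 M

n(KOH) = 0.1996 x 0.01854 = 0.003701 mol.
n(HBr) in the aliquot = 0.003701 mol.
[diluted HBr] = 0.003701 / 0.01046 = 0.3538 M.
Dilution factor = 250.0/23.87 = 10.47, so [stock] = 0.3538 x 10.47 = 3.71 M.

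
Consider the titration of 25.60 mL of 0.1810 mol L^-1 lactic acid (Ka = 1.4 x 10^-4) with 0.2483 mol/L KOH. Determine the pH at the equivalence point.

n(HC3H5O3) = 0.1810 x 0.02560 = 0.004634 mol; V(KOH) at equivalence = 0.004634/0.2483 = 0.01866 L.
At equivalence all the acid is converted to C3H5O3-; total volume = 0.02560 + 0.01866 = 0.04426 L, so [C3H5O3-] = 0.004634/0.04426 = 0.1047 M.
Kb = Kw/Ka = 1.0e-14 / 1.4 x 10^-4 = 7.14e-11.
[OH^-] = sqrt(Kb x [C3H5O3-]) = sqrt(7.14e-11 x 0.1047) = 2.73e-6 M.
pOH = 5.56, so pH = 14.00 - 5.56 = 8.44.

8.44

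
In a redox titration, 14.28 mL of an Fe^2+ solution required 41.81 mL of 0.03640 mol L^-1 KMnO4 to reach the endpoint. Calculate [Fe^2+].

n(KMnO4) = 0.03640 x 0.04181 = 0.001522 mol.
From the balanced equation, 1 mol KMnO4 reacts with 5 mol Fe^2+, so n(Fe^2+) = 0.001522 x 5/1 = 0.007609 mol.
[Fe^2+] = 0.007609 / 0.01428 L = 0.533 M.

0.533 M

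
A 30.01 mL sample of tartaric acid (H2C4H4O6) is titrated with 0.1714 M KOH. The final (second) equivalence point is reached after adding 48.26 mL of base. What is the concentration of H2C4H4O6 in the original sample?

n(KOH) = 0.1714 x 0.04826 = 0.008272 mol.
At the final (second) equivalence point, 2 mol OH^- react per mol H2C4H4O6, so n(H2C4H4O6) = 0.008272 / 2 = 0.004136 mol.
[H2C4H4O6] = 0.004136 / 0.03001 L = 0.138 M.

0.138 M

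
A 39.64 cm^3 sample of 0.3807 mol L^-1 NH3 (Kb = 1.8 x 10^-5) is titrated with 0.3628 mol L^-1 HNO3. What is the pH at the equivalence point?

n(NH3) = 0.3807 x 0.03964 = 0.01509 mol; V(HNO3) at equivalence = 0.01509/0.3628 = 0.04160 L.
At equivalence the base is fully converted to NH4+; total volume = 0.08124 L, so [NH4+] = 0.01509/0.08124 = 0.1858 M.
Ka(NH4+) = Kw/Kb = 1.0e-14 / 1.8 x 10^-5 = 5.56e-10.
[H^+] = sqrt(Ka x [NH4+]) = sqrt(5.56e-10 x 0.1858) = 1.02e-5 M.
pH = -log(1.02e-5) = 4.99.

4.99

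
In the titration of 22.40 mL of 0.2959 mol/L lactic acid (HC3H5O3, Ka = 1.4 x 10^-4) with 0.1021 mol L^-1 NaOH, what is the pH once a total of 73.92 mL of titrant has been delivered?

n(acid) = 0.2959 x 0.02240 = 0.006628 mol; n(NaOH) added = 0.1021 x 0.07392 = 0.007547 mol.
Base is in excess by 0.007547 - 0.006628 = 0.0009191 mol in a total volume of 0.09632 L.
[OH^-] = 0.0009191/0.09632 = 0.009542 M, so pOH = 2.02 and pH = 14.00 - 2.02 = 11.98.

11.98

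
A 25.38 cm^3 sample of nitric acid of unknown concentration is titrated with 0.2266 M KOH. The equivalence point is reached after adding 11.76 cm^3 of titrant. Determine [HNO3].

0.105 M

n(KOH) delivered = 0.2266 x 0.01176 = 0.002665 mol.
For a 1:1 reaction, n(HNO3) = 0.002665 mol.
[HNO3] = 0.002665 mol / 0.02538 L = 0.105 M.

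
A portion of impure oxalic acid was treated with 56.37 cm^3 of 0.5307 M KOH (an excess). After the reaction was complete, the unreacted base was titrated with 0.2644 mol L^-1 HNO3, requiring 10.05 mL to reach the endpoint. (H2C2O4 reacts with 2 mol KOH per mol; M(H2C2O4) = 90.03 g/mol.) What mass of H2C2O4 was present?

Total n(KOH) added = 0.5307 x 0.05637 = 0.02992 mol.
n(HNO3) used = 0.2644 x 0.01005 = 0.002657 mol, which equals the excess n(KOH).
So n(KOH) consumed by the sample = 0.02992 - 0.002657 = 0.02726 mol.
n(H2C2O4) = 0.02726 / 2 = 0.01363 mol.
mass = 0.01363 mol x 90.03 g/mol = 1.23 g.

1.23 g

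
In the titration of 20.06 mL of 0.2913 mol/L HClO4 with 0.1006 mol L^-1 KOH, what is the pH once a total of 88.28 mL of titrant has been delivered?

n(acid) = 0.2913 x 0.02006 = 0.005843 mol; n(KOH) added = 0.1006 x 0.08828 = 0.008881 mol.
Base is in excess by 0.008881 - 0.005843 = 0.003037 mol in a total volume of 0.1083 L.
[OH^-] = 0.003037/0.1083 = 0.02804 M, so pOH = 1.55 and pH = 14.00 - 1.55 = 12.45.

12.45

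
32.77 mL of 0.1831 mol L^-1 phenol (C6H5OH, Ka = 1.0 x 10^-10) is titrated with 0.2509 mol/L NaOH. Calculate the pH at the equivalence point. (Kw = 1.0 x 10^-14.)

11.51

n(C6H5OH) = 0.1831 x 0.03277 = 0.006000 mol; V(NaOH) at equivalence = 0.006000/0.2509 = 0.02391 L.
At equivalence all the acid is converted to C6H5O-; total volume = 0.03277 + 0.02391 = 0.05668 L, so [C6H5O-] = 0.006000/0.05668 = 0.1059 M.
Kb = Kw/Ka = 1.0e-14 / 1.0 x 10^-10 = 0.000100.
[OH^-] = sqrt(Kb x [C6H5O-]) = sqrt(0.000100 x 0.1059) = 0.00325 M.
pOH = 2.49, so pH = 14.00 - 2.49 = 11.51.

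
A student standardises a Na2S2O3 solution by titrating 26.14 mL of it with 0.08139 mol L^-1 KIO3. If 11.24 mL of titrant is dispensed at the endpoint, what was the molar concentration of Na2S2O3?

n(KIO3) = 0.08139 x 0.01124 = 0.0009148 mol.
From the balanced equation, 1 mol KIO3 reacts with 6 mol Na2S2O3, so n(Na2S2O3) = 0.0009148 x 6/1 = 0.005489 mol.
[Na2S2O3] = 0.005489 / 0.02614 L = 0.210 M.

0.210 M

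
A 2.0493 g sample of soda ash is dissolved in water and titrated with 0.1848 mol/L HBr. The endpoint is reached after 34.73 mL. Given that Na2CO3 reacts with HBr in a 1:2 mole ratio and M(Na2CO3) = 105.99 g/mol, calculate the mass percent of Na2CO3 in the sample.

n(HBr) = 0.1848 x 0.03473 = 0.006418 mol.
n(Na2CO3) = 0.006418 / 2 = 0.003209 mol.
mass of Na2CO3 = 0.003209 x 105.99 = 0.3401 g.
% purity = 0.3401 / 2.0493 x 100 = 16.6%.

16.6%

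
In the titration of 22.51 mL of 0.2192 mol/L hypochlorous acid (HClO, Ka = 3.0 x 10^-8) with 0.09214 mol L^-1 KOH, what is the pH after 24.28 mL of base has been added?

7.44

Initial n(HClO) = 0.2192 x 0.02251 = 0.004934 mol.
n(KOH) added = 0.09214 x 0.02428 = 0.002237 mol, converting that many moles of HClO to ClO-.
Remaining n(HClO) = 0.002697 mol; n(ClO-) = 0.002237 mol.
By Henderson-Hasselbalch, pH = pKa + log([A^-]/[HA]) = 7.52 + log(0.002237/0.002697) = 7.52 + (-0.08) = 7.44.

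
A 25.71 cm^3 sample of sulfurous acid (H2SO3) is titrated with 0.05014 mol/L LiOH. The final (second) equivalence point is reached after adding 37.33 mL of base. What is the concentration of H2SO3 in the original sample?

n(LiOH) = 0.05014 x 0.03733 = 0.001872 mol.
At the final (second) equivalence point, 2 mol OH^- react per mol H2SO3, so n(H2SO3) = 0.001872 / 2 = 0.0009359 mol.
[H2SO3] = 0.0009359 / 0.02571 L = 0.0364 M.

0.0364 M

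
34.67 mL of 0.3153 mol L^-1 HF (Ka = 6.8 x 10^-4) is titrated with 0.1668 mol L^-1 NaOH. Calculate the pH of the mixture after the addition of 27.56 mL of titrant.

Initial n(HF) = 0.3153 x 0.03467 = 0.01093 mol.
n(NaOH) added = 0.1668 x 0.02756 = 0.004597 mol, converting that many moles of HF to F-.
Remaining n(HF) = 0.006334 mol; n(F-) = 0.004597 mol.
By Henderson-Hasselbalch, pH = pKa + log([A^-]/[HA]) = 3.17 + log(0.004597/0.006334) = 3.17 + (-0.14) = 3.03.

3.03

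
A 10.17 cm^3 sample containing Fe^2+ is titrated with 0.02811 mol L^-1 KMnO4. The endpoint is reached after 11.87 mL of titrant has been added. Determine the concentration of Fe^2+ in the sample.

n(KMnO4) = 0.02811 x 0.01187 = 0.0003337 mol.
From the balanced equation, 1 mol KMnO4 reacts with 5 mol Fe^2+, so n(Fe^2+) = 0.0003337 x 5/1 = 0.001668 mol.
[Fe^2+] = 0.001668 / 0.01017 L = 0.164 M.

0.164 M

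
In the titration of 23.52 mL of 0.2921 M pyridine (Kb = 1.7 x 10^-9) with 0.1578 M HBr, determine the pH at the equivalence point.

3.11

n(C5H5N) = 0.2921 x 0.02352 = 0.006870 mol; V(HBr) at equivalence = 0.006870/0.1578 = 0.04354 L.
At equivalence the base is fully converted to C5H5NH+; total volume = 0.06706 L, so [C5H5NH+] = 0.006870/0.06706 = 0.1025 M.
Ka(C5H5NH+) = Kw/Kb = 1.0e-14 / 1.7 x 10^-9 = 5.88e-6.
[H^+] = sqrt(Ka x [C5H5NH+]) = sqrt(5.88e-6 x 0.1025) = 0.000776 M.
pH = -log(0.000776) = 3.11.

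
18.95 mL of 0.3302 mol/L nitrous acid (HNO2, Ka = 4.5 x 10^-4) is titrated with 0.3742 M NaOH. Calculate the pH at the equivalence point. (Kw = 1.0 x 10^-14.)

n(HNO2) = 0.3302 x 0.01895 = 0.006257 mol; V(NaOH) at equivalence = 0.006257/0.3742 = 0.01672 L.
At equivalence all the acid is converted to NO2-; total volume = 0.01895 + 0.01672 = 0.03567 L, so [NO2-] = 0.006257/0.03567 = 0.1754 M.
Kb = Kw/Ka = 1.0e-14 / 4.5 x 10^-4 = 2.22e-11.
[OH^-] = sqrt(Kb x [NO2-]) = sqrt(2.22e-11 x 0.1754) = 1.97e-6 M.
pOH = 5.70, so pH = 14.00 - 5.70 = 8.30.

8.30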